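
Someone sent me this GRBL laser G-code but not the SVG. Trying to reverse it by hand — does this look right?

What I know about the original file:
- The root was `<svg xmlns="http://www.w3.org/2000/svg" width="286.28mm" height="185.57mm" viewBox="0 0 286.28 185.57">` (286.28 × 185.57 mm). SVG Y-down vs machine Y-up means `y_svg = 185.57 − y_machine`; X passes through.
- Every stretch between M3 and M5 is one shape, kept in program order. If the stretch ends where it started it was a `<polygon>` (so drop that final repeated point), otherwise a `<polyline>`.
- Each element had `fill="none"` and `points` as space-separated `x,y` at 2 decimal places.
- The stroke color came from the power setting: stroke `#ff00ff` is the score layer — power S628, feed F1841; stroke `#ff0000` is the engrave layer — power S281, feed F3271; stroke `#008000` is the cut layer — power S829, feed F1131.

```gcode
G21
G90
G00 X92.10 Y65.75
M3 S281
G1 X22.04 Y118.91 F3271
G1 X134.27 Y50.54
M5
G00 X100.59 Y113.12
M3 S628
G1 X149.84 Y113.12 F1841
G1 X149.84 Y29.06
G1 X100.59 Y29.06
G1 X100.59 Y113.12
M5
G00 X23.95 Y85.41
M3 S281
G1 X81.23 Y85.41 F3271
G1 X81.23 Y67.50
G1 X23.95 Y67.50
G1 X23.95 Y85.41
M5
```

y_svg = 185.57 − y_m.

[1] S281→`#ff0000` (engrave); open run; points: 92.10,119.82 22.04,66.66 134.27,135.03

[2] S628→`#ff00ff` (score); closed run; points: 100.59,72.45 149.84,72.45 149.84,156.51 100.59,156.51

[3] S281→`#ff0000` (engrave); closed run; points: 23.95,100.16 81.23,100.16 81.23,118.07 23.95,118.07

<svg xmlns="http://www.w3.org/2000/svg" width="286.28mm" height="185.57mm" viewBox="0 0 286.28 185.57">
  <polyline points="92.10,119.82 22.04,66.66 134.27,135.03" fill="none" stroke="#ff0000"/>
  <polygon points="100.59,72.45 149.84,72.45 149.84,156.51 100.59,156.51" fill="none" stroke="#ff00ff"/>
  <polygon points="23.95,100.16 81.23,100.16 81.23,118.07 23.95,118.07" fill="none" stroke="#ff0000"/>
</svg>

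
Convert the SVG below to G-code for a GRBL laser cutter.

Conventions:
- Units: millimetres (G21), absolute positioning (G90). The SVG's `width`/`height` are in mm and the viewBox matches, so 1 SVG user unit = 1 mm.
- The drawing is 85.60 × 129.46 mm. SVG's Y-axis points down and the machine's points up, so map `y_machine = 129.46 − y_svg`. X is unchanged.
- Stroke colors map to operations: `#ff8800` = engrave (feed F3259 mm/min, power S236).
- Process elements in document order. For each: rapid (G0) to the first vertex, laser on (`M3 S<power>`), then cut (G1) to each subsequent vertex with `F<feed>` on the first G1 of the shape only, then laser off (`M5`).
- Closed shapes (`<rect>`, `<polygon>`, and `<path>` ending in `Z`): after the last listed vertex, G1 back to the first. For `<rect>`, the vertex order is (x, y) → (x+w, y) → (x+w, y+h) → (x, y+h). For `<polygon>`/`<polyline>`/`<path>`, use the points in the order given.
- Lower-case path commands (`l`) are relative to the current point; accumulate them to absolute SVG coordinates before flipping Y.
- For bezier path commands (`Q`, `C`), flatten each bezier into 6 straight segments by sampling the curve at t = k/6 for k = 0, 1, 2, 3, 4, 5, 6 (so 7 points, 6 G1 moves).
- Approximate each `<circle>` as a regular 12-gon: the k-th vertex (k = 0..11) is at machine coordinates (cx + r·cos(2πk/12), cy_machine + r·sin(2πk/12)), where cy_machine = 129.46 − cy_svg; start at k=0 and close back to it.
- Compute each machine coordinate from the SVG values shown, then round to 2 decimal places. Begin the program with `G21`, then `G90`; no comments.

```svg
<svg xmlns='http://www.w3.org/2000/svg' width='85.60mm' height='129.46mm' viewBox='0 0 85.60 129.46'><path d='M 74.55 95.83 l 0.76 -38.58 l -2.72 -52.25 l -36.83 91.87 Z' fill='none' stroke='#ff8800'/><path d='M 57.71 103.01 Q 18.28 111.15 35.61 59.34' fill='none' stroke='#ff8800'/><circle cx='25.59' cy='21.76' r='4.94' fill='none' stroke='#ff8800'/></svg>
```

G21
G90
G0 X74.55 Y33.63
M3 S236
G1 X75.31 Y72.21 F3259
G1 X72.59 Y124.46
G1 X35.76 Y32.59
G1 X74.55 Y33.63
M5
G0 X57.71 Y26.45
M3 S236
G1 X46.14 Y25.40 F3259
G1 X37.73 Y27.68
G1 X32.47 Y33.30
G1 X30.36 Y42.24
G1 X31.41 Y54.52
G1 X35.61 Y70.12
M5
G0 X30.53 Y107.70
M3 S236
G1 X29.87 Y110.17 F3259
G1 X28.06 Y111.98
G1 X25.59 Y112.64
G1 X23.12 Y111.98
G1 X21.31 Y110.17
G1 X20.65 Y107.70
G1 X21.31 Y105.23
G1 X23.12 Y103.42
G1 X25.59 Y102.76
G1 X28.06 Y103.42
G1 X29.87 Y105.23
G1 X30.53 Y107.70
M5

1 u = 1 mm; y_m = 129.46 − y.

[1] `<path>` closed polygon, #ff8800→engrave S236 F3259: (74.55,33.63) → (75.31,72.21) → (72.59,124.46) → (35.76,32.59) → (74.55,33.63) (closed)

[2] `<path>` quadratic bezier, #ff8800→engrave S236 F3259: (57.71,26.45) → (46.14,25.40) → (37.73,27.68) → (32.47,33.30) → (30.36,42.24) → (31.41,54.52) → (35.61,70.12)

[3] `<circle>` circle, #ff8800→engrave S236 F3259: (30.53,107.70) → (29.87,110.17) → (28.06,111.98) → (25.59,112.64) → (23.12,111.98) → (21.31,110.17) → (20.65,107.70) → (21.31,105.23) → (23.12,103.42) → (25.59,102.76) → (28.06,103.42) → (29.87,105.23) → (30.53,107.70) (closed)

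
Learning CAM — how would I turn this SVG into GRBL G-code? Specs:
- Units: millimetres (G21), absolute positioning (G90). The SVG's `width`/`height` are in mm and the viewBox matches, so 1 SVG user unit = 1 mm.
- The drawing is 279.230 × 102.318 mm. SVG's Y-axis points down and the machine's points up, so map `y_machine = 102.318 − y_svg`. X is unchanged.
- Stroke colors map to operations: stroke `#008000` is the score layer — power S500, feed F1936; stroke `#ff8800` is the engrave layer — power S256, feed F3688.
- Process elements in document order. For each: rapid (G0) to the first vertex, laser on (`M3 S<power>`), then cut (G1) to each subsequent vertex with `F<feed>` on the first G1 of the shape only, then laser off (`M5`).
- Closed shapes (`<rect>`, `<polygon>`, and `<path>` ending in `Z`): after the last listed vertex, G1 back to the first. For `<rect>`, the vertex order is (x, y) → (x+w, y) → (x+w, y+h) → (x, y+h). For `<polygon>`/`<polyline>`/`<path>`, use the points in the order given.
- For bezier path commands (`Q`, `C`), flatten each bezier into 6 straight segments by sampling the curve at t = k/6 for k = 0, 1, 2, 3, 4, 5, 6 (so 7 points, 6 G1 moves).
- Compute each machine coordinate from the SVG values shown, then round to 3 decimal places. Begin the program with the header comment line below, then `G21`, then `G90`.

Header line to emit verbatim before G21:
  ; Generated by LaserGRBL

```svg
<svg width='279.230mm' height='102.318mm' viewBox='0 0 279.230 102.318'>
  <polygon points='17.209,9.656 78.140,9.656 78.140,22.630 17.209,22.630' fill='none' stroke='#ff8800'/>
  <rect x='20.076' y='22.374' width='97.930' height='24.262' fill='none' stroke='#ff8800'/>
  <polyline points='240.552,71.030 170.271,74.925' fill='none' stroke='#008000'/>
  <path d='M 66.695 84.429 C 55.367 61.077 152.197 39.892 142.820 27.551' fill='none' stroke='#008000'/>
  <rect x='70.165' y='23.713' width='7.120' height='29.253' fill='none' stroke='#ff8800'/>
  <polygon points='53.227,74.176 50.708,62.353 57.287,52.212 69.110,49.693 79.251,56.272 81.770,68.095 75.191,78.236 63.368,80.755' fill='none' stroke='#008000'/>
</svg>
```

Since the viewBox matches the mm dimensions, user units are millimetres directly. The only transform is the Y-flip y_m = 102.318 − y_svg.

Shape 1 is a rectangle drawn with `<polygon>`. Its stroke #ff8800 means engrave at S256, F3688. After flipping Y the toolpath is (17.209,92.662) → (78.140,92.662) → (78.140,79.688) → (17.209,79.688) → (17.209,92.662), returning to the start.

Shape 2 is a rectangle drawn with `<rect>`. Its stroke #ff8800 means engrave at S256, F3688. After flipping Y the toolpath is (20.076,79.944) → (118.006,79.944) → (118.006,55.682) → (20.076,55.682) → (20.076,79.944), returning to the start.

Shape 3 is a line segment drawn with `<polyline>`. Its stroke #008000 means score at S500, F1936. After flipping Y the toolpath is (240.552,31.288) → (170.271,27.393).

Shape 4 is a cubic bezier drawn with `<path>`. Its stroke #008000 means score at S500, F1936. After flipping Y the toolpath is (66.695,17.889) → (69.052,29.354) → (83.480,40.271) → (104.026,50.457) → (124.734,59.725) → (139.650,67.890) → (142.820,74.767).

Shape 5 is a rectangle drawn with `<rect>`. Its stroke #ff8800 means engrave at S256, F3688. After flipping Y the toolpath is (70.165,78.605) → (77.285,78.605) → (77.285,49.352) → (70.165,49.352) → (70.165,78.605), returning to the start.

Shape 6 is a regular polygon drawn with `<polygon>`. Its stroke #008000 means score at S500, F1936. After flipping Y the toolpath is (53.227,28.142) → (50.708,39.965) → (57.287,50.106) → (69.110,52.625) → (79.251,46.046) → (81.770,34.223) → (75.191,24.082) → (63.368,21.563) → (53.227,28.142), returning to the start.

; Generated by LaserGRBL
G21
G90
G0 X17.209 Y92.662
M3 S256
G1 X78.140 Y92.662 F3688
G1 X78.140 Y79.688
G1 X17.209 Y79.688
G1 X17.209 Y92.662
M5
G0 X20.076 Y79.944
M3 S256
G1 X118.006 Y79.944 F3688
G1 X118.006 Y55.682
G1 X20.076 Y55.682
G1 X20.076 Y79.944
M5
G0 X240.552 Y31.288
M3 S500
G1 X170.271 Y27.393 F1936
M5
G0 X66.695 Y17.889
M3 S500
G1 X69.052 Y29.354 F1936
G1 X83.480 Y40.271
G1 X104.026 Y50.457
G1 X124.734 Y59.725
G1 X139.650 Y67.890
G1 X142.820 Y74.767
M5
G0 X70.165 Y78.605
M3 S256
G1 X77.285 Y78.605 F3688
G1 X77.285 Y49.352
G1 X70.165 Y49.352
G1 X70.165 Y78.605
M5
G0 X53.227 Y28.142
M3 S500
G1 X50.708 Y39.965 F1936
G1 X57.287 Y50.106
G1 X69.110 Y52.625
G1 X79.251 Y46.046
G1 X81.770 Y34.223
G1 X75.191 Y24.082
G1 X63.368 Y21.563
G1 X53.227 Y28.142
M5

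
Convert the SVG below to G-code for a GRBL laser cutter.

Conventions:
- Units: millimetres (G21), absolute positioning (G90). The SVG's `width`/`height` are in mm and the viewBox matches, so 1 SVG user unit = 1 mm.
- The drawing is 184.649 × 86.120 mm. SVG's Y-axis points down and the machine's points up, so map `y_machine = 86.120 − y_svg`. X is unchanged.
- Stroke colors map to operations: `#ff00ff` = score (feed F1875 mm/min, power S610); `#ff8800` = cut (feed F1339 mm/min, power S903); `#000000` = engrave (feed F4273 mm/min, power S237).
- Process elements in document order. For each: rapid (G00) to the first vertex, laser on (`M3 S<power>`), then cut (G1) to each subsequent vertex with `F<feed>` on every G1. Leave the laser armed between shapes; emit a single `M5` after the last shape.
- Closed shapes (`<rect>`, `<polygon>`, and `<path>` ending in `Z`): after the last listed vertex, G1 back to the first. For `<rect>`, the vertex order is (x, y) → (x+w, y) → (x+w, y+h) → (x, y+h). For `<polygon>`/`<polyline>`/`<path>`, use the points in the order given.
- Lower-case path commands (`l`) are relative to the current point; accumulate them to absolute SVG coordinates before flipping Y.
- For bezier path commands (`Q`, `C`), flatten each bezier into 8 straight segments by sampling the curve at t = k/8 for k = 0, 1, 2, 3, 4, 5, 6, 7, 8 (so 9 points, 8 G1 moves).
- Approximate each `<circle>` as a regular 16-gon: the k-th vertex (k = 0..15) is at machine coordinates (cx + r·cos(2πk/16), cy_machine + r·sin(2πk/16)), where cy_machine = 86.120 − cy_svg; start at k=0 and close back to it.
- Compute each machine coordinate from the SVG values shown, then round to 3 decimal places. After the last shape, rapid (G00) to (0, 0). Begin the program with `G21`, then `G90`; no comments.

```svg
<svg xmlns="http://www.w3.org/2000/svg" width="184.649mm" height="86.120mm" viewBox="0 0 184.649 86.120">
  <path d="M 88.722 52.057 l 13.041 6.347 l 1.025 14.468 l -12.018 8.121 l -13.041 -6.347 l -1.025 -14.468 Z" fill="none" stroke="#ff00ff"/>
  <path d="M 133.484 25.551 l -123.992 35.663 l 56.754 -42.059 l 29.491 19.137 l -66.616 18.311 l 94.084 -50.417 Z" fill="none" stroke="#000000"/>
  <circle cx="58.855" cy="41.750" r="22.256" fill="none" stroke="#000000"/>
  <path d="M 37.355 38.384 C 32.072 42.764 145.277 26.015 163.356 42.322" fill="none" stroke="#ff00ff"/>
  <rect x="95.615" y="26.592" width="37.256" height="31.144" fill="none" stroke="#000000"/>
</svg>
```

G21
G90
G00 X88.722 Y34.063
M3 S610
G1 X101.763 Y27.716 F1875
G1 X102.788 Y13.248 F1875
G1 X90.770 Y5.127 F1875
G1 X77.729 Y11.474 F1875
G1 X76.704 Y25.942 F1875
G1 X88.722 Y34.063 F1875
G00 X133.484 Y60.569
M3 S237
G1 X9.492 Y24.906 F4273
G1 X66.246 Y66.965 F4273
G1 X95.737 Y47.828 F4273
G1 X29.121 Y29.517 F4273
G1 X123.205 Y79.934 F4273
G1 X133.484 Y60.569 F4273
G00 X81.111 Y44.370
M3 S237
G1 X79.417 Y52.887 F4273
G1 X74.592 Y60.107 F4273
G1 X67.372 Y64.932 F4273
G1 X58.855 Y66.626 F4273
G1 X50.338 Y64.932 F4273
G1 X43.118 Y60.107 F4273
G1 X38.293 Y52.887 F4273
G1 X36.599 Y44.370 F4273
G1 X38.293 Y35.853 F4273
G1 X43.118 Y28.633 F4273
G1 X50.338 Y23.808 F4273
G1 X58.855 Y22.114 F4273
G1 X67.372 Y23.808 F4273
G1 X74.592 Y28.633 F4273
G1 X79.417 Y35.853 F4273
G1 X81.111 Y44.370 F4273
G00 X37.355 Y47.736
M3 S610
G1 X40.511 Y46.978 F1875
G1 X52.272 Y47.566 F1875
G1 X70.134 Y48.865 F1875
G1 X91.595 Y50.240 F1875
G1 X114.151 Y51.055 F1875
G1 X135.298 Y50.677 F1875
G1 X152.535 Y48.469 F1875
G1 X163.356 Y43.798 F1875
G00 X95.615 Y59.528
M3 S237
G1 X132.871 Y59.528 F4273
G1 X132.871 Y28.384 F4273
G1 X95.615 Y28.384 F4273
G1 X95.615 Y59.528 F4273
M5
G00 X0.000 Y0.000

viewBox `0 0 184.649 86.120` with mm width/height → 1 unit = 1 mm. Flip: y_m = 86.120 − y_svg.

**Shape 1** — `<path>` regular polygon, stroke `#ff00ff` → score (S610, F1875). Machine vertices: (88.722,34.063) → (101.763,27.716) → (102.788,13.248) → (90.770,5.127) → (77.729,11.474) → (76.704,25.942) → (88.722,34.063). Closed: final G1 returns to the first vertex.

**Shape 2** — `<path>` closed polygon, stroke `#000000` → engrave (S237, F4273). Machine vertices: (133.484,60.569) → (9.492,24.906) → (66.246,66.965) → (95.737,47.828) → (29.121,29.517) → (123.205,79.934) → (133.484,60.569). Closed: final G1 returns to the first vertex.

**Shape 3** — `<circle>` circle, stroke `#000000` → engrave (S237, F4273). Machine vertices: (81.111,44.370) → (79.417,52.887) → (74.592,60.107) → (67.372,64.932) → (58.855,66.626) → (50.338,64.932) → (43.118,60.107) → (38.293,52.887) → (36.599,44.370) → (38.293,35.853) → (43.118,28.633) → (50.338,23.808) → (58.855,22.114) → (67.372,23.808) → (74.592,28.633) → (79.417,35.853) → (81.111,44.370). Closed: final G1 returns to the first vertex.

**Shape 4** — `<path>` cubic bezier, stroke `#ff00ff` → score (S610, F1875). Control points (SVG): P0=(37.355,38.384), P1=(32.072,42.764), P2=(145.277,26.015), P3=(163.356,42.322); sampled at t=k/8. Machine vertices: (37.355,47.736) → (40.511,46.978) → (52.272,47.566) → (70.134,48.865) → (91.595,50.240) → (114.151,51.055) → (135.298,50.677) → (152.535,48.469) → (163.356,43.798). Open path.

**Shape 5** — `<rect>` rectangle, stroke `#000000` → engrave (S237, F4273). Machine vertices: (95.615,59.528) → (132.871,59.528) → (132.871,28.384) → (95.615,28.384) → (95.615,59.528). Closed: final G1 returns to the first vertex.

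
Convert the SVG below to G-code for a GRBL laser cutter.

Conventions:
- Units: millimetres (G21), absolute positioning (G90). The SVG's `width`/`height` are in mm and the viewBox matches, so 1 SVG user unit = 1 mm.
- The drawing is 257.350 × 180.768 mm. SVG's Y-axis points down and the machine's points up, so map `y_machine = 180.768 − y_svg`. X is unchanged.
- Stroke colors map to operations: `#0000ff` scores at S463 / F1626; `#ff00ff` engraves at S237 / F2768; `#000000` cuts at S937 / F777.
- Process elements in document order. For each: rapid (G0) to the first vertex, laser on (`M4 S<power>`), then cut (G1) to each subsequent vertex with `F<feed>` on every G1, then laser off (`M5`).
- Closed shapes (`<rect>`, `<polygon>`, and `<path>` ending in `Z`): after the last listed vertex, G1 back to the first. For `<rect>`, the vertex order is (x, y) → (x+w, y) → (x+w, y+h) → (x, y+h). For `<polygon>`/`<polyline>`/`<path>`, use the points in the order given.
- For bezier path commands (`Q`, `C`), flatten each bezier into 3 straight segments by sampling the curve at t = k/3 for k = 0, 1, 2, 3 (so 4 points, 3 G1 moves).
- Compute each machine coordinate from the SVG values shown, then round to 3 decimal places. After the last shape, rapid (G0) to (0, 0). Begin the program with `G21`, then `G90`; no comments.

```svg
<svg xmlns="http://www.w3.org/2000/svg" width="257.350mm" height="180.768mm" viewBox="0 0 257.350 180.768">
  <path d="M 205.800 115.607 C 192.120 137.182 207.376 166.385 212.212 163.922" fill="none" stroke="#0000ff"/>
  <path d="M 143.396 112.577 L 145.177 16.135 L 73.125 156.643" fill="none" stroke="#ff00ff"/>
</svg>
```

G21
G90
G0 X205.800 Y65.161
M4 S463
G1 X200.308 Y42.499 F1626
G1 X205.360 Y23.483 F1626
G1 X212.212 Y16.846 F1626
M5
G0 X143.396 Y68.191
M4 S237
G1 X145.177 Y164.633 F2768
G1 X73.125 Y24.125 F2768
M5
G0 X0.000 Y0.000

1 u = 1 mm; y_m = 180.768 − y.

[1] `<path>` cubic bezier, #0000ff→score S463 F1626: (205.800,65.161) → (200.308,42.499) → (205.360,23.483) → (212.212,16.846)

[2] `<path>` open polyline, #ff00ff→engrave S237 F2768: (143.396,68.191) → (145.177,164.633) → (73.125,24.125)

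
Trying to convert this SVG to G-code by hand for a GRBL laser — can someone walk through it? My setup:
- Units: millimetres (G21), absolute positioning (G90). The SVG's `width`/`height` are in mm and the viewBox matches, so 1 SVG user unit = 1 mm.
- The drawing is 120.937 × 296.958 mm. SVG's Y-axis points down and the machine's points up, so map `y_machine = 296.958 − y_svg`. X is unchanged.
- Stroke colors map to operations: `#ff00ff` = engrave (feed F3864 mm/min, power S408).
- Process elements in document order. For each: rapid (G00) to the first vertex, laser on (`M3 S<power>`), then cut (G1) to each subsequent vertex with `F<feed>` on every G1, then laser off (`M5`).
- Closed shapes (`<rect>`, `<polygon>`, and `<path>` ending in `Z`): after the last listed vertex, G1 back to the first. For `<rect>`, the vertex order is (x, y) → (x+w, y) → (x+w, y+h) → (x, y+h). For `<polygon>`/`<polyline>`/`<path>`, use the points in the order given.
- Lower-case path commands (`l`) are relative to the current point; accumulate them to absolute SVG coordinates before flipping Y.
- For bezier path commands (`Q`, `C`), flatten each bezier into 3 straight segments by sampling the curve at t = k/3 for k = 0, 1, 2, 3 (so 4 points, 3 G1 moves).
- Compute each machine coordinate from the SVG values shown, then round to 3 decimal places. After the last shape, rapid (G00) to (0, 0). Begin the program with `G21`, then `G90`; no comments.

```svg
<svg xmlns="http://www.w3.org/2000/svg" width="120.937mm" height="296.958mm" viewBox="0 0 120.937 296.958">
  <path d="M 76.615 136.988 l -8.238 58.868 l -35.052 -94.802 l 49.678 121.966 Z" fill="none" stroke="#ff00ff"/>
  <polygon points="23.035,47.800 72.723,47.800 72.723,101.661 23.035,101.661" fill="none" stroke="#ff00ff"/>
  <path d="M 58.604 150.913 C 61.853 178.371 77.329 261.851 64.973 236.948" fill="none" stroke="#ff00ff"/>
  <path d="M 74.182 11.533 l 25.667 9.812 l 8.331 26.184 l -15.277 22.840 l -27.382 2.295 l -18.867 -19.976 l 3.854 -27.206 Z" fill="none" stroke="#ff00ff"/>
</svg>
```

1 u = 1 mm; y_m = 296.958 − y.

[1] `<path>` closed polygon, #ff00ff→engrave S408 F3864: (76.615,159.970) → (68.377,101.102) → (33.325,195.904) → (83.003,73.938) → (76.615,159.970) (closed)

[2] `<polygon>` rectangle, #ff00ff→engrave S408 F3864: (23.035,249.158) → (72.723,249.158) → (72.723,195.297) → (23.035,195.297) → (23.035,249.158) (closed)

[3] `<path>` cubic bezier, #ff00ff→engrave S408 F3864: (58.604,146.045) → (64.445,106.002) → (69.535,65.146) → (64.973,60.010)

[4] `<path>` regular polygon, #ff00ff→engrave S408 F3864: (74.182,285.425) → (99.849,275.613) → (108.180,249.429) → (92.903,226.589) → (65.521,224.294) → (46.654,244.270) → (50.508,271.476) → (74.182,285.425) (closed)

G21
G90
G00 X76.615 Y159.970
M3 S408
G1 X68.377 Y101.102 F3864
G1 X33.325 Y195.904 F3864
G1 X83.003 Y73.938 F3864
G1 X76.615 Y159.970 F3864
M5
G00 X23.035 Y249.158
M3 S408
G1 X72.723 Y249.158 F3864
G1 X72.723 Y195.297 F3864
G1 X23.035 Y195.297 F3864
G1 X23.035 Y249.158 F3864
M5
G00 X58.604 Y146.045
M3 S408
G1 X64.445 Y106.002 F3864
G1 X69.535 Y65.146 F3864
G1 X64.973 Y60.010 F3864
M5
G00 X74.182 Y285.425
M3 S408
G1 X99.849 Y275.613 F3864
G1 X108.180 Y249.429 F3864
G1 X92.903 Y226.589 F3864
G1 X65.521 Y224.294 F3864
G1 X46.654 Y244.270 F3864
G1 X50.508 Y271.476 F3864
G1 X74.182 Y285.425 F3864
M5
G00 X0.000 Y0.000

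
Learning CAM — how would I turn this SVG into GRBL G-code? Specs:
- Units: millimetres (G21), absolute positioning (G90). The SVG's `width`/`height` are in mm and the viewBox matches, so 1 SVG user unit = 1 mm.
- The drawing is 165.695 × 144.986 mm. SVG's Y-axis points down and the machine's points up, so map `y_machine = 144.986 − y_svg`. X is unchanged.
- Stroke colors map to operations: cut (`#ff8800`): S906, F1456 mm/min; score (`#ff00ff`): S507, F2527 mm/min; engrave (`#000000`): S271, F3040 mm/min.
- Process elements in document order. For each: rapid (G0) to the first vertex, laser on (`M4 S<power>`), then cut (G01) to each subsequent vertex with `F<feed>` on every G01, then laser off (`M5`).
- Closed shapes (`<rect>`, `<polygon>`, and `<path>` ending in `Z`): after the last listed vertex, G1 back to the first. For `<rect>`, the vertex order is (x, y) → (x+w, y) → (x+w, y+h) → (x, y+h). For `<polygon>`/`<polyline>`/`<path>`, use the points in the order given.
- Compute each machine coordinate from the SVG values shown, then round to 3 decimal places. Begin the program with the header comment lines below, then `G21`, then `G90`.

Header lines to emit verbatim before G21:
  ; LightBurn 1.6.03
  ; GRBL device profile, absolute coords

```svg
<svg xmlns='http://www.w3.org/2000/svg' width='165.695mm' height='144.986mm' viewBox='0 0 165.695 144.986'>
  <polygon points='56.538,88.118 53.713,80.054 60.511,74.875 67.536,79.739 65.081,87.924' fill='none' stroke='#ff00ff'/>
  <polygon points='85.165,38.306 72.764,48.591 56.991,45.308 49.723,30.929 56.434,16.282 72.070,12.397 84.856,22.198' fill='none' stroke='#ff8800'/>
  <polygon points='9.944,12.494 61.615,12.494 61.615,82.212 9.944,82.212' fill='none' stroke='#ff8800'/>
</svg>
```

; LightBurn 1.6.03
; GRBL device profile, absolute coords
G21
G90
G0 X56.538 Y56.868
M4 S507
G01 X53.713 Y64.932 F2527
G01 X60.511 Y70.111 F2527
G01 X67.536 Y65.247 F2527
G01 X65.081 Y57.062 F2527
G01 X56.538 Y56.868 F2527
M5
G0 X85.165 Y106.680
M4 S906
G01 X72.764 Y96.395 F1456
G01 X56.991 Y99.678 F1456
G01 X49.723 Y114.057 F1456
G01 X56.434 Y128.704 F1456
G01 X72.070 Y132.589 F1456
G01 X84.856 Y122.788 F1456
G01 X85.165 Y106.680 F1456
M5
G0 X9.944 Y132.492
M4 S906
G01 X61.615 Y132.492 F1456
G01 X61.615 Y62.774 F1456
G01 X9.944 Y62.774 F1456
G01 X9.944 Y132.492 F1456
M5

Since the viewBox matches the mm dimensions, user units are millimetres directly. The only transform is the Y-flip y_m = 144.986 − y_svg.

Shape 1 is a regular polygon drawn with `<polygon>`. Its stroke #ff00ff means score at S507, F2527. After flipping Y the toolpath is (56.538,56.868) → (53.713,64.932) → (60.511,70.111) → (67.536,65.247) → (65.081,57.062) → (56.538,56.868), returning to the start.

Shape 2 is a regular polygon drawn with `<polygon>`. Its stroke #ff8800 means cut at S906, F1456. After flipping Y the toolpath is (85.165,106.680) → (72.764,96.395) → (56.991,99.678) → (49.723,114.057) → (56.434,128.704) → (72.070,132.589) → (84.856,122.788) → (85.165,106.680), returning to the start.

Shape 3 is a rectangle drawn with `<polygon>`. Its stroke #ff8800 means cut at S906, F1456. After flipping Y the toolpath is (9.944,132.492) → (61.615,132.492) → (61.615,62.774) → (9.944,62.774) → (9.944,132.492), returning to the start.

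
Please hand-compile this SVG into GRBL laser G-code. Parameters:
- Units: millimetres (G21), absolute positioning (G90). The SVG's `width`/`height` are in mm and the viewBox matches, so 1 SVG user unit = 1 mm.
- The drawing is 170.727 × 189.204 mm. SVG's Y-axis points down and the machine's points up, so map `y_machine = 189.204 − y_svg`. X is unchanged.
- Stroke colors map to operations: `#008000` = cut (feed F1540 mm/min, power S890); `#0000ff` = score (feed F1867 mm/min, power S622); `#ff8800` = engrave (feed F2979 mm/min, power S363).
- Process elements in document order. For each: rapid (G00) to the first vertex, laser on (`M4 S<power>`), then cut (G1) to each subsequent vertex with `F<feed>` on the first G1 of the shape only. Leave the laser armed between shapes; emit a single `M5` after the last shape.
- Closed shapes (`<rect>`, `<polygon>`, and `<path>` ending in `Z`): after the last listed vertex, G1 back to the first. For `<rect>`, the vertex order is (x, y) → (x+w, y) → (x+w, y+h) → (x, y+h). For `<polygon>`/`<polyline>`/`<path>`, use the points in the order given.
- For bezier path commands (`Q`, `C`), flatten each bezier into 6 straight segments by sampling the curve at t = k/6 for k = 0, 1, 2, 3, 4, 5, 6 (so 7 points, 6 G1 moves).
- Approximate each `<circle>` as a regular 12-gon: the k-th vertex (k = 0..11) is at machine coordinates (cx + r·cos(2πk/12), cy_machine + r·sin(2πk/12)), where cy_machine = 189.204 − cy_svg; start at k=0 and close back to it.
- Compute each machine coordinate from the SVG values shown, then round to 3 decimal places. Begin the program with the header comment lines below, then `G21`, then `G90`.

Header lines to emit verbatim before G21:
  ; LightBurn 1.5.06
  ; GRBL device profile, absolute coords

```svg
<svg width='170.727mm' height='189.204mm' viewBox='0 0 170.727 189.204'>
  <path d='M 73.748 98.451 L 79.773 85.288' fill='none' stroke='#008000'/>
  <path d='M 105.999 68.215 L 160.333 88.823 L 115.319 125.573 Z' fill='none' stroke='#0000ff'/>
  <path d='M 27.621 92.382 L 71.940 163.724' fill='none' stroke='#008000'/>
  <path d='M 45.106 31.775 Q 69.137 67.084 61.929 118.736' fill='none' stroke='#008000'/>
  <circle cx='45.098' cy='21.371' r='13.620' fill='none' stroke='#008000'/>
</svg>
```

; LightBurn 1.5.06
; GRBL device profile, absolute coords
G21
G90
G00 X73.748 Y90.753
M4 S890
G1 X79.773 Y103.916 F1540
G00 X105.999 Y120.989
M4 S622
G1 X160.333 Y100.381 F1867
G1 X115.319 Y63.631
G1 X105.999 Y120.989
G00 X27.621 Y96.822
M4 S890
G1 X71.940 Y25.480 F1540
G00 X45.106 Y157.429
M4 S890
G1 X52.249 Y145.205 F1540
G1 X57.656 Y132.074
G1 X61.327 Y118.034
G1 X63.263 Y103.087
G1 X63.464 Y87.231
G1 X61.929 Y70.468
G00 X58.718 Y167.833
M4 S890
G1 X56.893 Y174.643 F1540
G1 X51.908 Y179.628
G1 X45.098 Y181.453
G1 X38.288 Y179.628
G1 X33.303 Y174.643
G1 X31.478 Y167.833
G1 X33.303 Y161.023
G1 X38.288 Y156.038
G1 X45.098 Y154.213
G1 X51.908 Y156.038
G1 X56.893 Y161.023
G1 X58.718 Y167.833
M5

Since the viewBox matches the mm dimensions, user units are millimetres directly. The only transform is the Y-flip y_m = 189.204 − y_svg.

Shape 1 is a line segment drawn with `<path>`. Its stroke #008000 means cut at S890, F1540. After flipping Y the toolpath is (73.748,90.753) → (79.773,103.916).

Shape 2 is a regular polygon drawn with `<path>`. Its stroke #0000ff means score at S622, F1867. After flipping Y the toolpath is (105.999,120.989) → (160.333,100.381) → (115.319,63.631) → (105.999,120.989), returning to the start.

Shape 3 is a line segment drawn with `<path>`. Its stroke #008000 means cut at S890, F1540. After flipping Y the toolpath is (27.621,96.822) → (71.940,25.480).

Shape 4 is a quadratic bezier drawn with `<path>`. Its stroke #008000 means cut at S890, F1540. After flipping Y the toolpath is (45.106,157.429) → (52.249,145.205) → (57.656,132.074) → (61.327,118.034) → (63.263,103.087) → (63.464,87.231) → (61.929,70.468).

Shape 5 is a circle drawn with `<circle>`. Its stroke #008000 means cut at S890, F1540. After flipping Y the toolpath is (58.718,167.833) → (56.893,174.643) → (51.908,179.628) → (45.098,181.453) → (38.288,179.628) → (33.303,174.643) → (31.478,167.833) → (33.303,161.023) → (38.288,156.038) → (45.098,154.213) → (51.908,156.038) → (56.893,161.023) → (58.718,167.833), returning to the start.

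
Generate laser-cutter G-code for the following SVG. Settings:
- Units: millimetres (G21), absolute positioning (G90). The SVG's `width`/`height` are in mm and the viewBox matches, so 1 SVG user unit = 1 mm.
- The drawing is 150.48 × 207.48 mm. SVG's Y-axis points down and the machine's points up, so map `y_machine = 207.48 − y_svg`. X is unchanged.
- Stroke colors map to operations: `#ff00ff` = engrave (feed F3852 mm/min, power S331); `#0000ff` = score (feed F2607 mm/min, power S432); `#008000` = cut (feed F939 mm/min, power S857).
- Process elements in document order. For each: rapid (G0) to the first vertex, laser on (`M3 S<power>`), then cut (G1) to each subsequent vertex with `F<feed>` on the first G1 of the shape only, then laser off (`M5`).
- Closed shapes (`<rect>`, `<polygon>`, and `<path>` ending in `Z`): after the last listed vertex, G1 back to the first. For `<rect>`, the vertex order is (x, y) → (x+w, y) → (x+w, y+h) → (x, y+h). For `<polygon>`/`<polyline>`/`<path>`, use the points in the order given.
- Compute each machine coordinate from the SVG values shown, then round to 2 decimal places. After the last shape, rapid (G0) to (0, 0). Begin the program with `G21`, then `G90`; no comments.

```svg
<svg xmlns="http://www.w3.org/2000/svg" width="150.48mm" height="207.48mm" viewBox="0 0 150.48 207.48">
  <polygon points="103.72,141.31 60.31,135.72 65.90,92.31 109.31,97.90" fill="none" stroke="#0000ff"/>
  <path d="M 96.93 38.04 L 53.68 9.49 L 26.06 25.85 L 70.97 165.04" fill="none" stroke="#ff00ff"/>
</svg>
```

G21
G90
G0 X103.72 Y66.17
M3 S432
G1 X60.31 Y71.76 F2607
G1 X65.90 Y115.17
G1 X109.31 Y109.58
G1 X103.72 Y66.17
M5
G0 X96.93 Y169.44
M3 S331
G1 X53.68 Y197.99 F3852
G1 X26.06 Y181.63
G1 X70.97 Y42.44
M5
G0 X0.00 Y0.00

viewBox `0 0 150.48 207.48` with mm width/height → 1 unit = 1 mm. Flip: y_m = 207.48 − y_svg.

**Shape 1** — `<polygon>` regular polygon, stroke `#0000ff` → score (S432, F2607). Machine vertices: (103.72,66.17) → (60.31,71.76) → (65.90,115.17) → (109.31,109.58) → (103.72,66.17). Closed: final G1 returns to the first vertex.

**Shape 2** — `<path>` open polyline, stroke `#ff00ff` → engrave (S331, F3852). Machine vertices: (96.93,169.44) → (53.68,197.99) → (26.06,181.63) → (70.97,42.44). Open path.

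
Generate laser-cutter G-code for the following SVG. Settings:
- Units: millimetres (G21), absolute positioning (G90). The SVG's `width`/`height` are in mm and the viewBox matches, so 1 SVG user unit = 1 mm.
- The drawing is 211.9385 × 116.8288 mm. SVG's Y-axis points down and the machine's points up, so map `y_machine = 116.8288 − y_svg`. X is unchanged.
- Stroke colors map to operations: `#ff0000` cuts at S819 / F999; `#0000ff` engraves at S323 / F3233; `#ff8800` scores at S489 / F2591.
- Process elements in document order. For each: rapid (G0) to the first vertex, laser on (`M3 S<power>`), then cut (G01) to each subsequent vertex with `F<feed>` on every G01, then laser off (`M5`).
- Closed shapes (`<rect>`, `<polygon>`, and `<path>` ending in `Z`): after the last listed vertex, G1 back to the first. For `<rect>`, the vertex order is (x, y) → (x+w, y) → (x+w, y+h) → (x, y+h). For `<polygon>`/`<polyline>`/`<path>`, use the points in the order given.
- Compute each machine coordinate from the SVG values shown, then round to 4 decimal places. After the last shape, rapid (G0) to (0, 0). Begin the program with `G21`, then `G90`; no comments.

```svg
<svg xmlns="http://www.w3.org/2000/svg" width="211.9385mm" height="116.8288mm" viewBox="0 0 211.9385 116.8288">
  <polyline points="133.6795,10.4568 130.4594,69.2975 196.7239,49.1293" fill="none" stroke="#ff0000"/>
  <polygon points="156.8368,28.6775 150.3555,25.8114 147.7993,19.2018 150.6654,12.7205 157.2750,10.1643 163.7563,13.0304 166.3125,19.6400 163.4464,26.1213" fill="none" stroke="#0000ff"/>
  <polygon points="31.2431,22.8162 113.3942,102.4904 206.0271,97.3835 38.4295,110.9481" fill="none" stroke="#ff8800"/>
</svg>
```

viewBox `0 0 211.9385 116.8288` with mm width/height → 1 unit = 1 mm. Flip: y_m = 116.8288 − y_svg.

**Shape 1** — `<polyline>` open polyline, stroke `#ff0000` → cut (S819, F999). Machine vertices: (133.6795,106.3720) → (130.4594,47.5313) → (196.7239,67.6995). Open path.

**Shape 2** — `<polygon>` regular polygon, stroke `#0000ff` → engrave (S323, F3233). Machine vertices: (156.8368,88.1513) → (150.3555,91.0174) → (147.7993,97.6270) → (150.6654,104.1083) → (157.2750,106.6645) → (163.7563,103.7984) → (166.3125,97.1888) → (163.4464,90.7075) → (156.8368,88.1513). Closed: final G1 returns to the first vertex.

**Shape 3** — `<polygon>` closed polygon, stroke `#ff8800` → score (S489, F2591). Machine vertices: (31.2431,94.0126) → (113.3942,14.3384) → (206.0271,19.4453) → (38.4295,5.8807) → (31.2431,94.0126). Closed: final G1 returns to the first vertex.

G21
G90
G0 X133.6795 Y106.3720
M3 S819
G01 X130.4594 Y47.5313 F999
G01 X196.7239 Y67.6995 F999
M5
G0 X156.8368 Y88.1513
M3 S323
G01 X150.3555 Y91.0174 F3233
G01 X147.7993 Y97.6270 F3233
G01 X150.6654 Y104.1083 F3233
G01 X157.2750 Y106.6645 F3233
G01 X163.7563 Y103.7984 F3233
G01 X166.3125 Y97.1888 F3233
G01 X163.4464 Y90.7075 F3233
G01 X156.8368 Y88.1513 F3233
M5
G0 X31.2431 Y94.0126
M3 S489
G01 X113.3942 Y14.3384 F2591
G01 X206.0271 Y19.4453 F2591
G01 X38.4295 Y5.8807 F2591
G01 X31.2431 Y94.0126 F2591
M5
G0 X0.0000 Y0.0000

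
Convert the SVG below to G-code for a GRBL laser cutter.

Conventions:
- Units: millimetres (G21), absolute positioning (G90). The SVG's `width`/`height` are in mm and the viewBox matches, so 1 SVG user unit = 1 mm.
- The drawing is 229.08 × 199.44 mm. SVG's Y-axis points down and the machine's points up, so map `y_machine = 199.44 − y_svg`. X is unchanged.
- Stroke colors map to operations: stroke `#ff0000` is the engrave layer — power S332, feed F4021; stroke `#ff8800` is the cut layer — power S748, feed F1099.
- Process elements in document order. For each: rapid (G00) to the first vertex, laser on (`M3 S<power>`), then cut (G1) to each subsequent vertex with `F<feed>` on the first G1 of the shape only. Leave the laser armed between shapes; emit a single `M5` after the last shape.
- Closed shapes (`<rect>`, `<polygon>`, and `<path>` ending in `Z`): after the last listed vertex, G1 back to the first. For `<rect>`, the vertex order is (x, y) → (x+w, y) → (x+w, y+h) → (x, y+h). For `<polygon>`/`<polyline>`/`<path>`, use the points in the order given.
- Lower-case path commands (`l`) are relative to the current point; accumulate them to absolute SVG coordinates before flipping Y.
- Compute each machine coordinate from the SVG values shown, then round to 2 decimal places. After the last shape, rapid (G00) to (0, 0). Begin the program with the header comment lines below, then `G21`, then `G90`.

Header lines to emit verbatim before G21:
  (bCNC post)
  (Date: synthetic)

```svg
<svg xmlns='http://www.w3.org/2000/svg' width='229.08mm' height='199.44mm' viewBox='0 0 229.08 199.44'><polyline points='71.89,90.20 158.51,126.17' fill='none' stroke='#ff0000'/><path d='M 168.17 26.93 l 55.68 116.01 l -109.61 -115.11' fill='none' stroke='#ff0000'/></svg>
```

viewBox `0 0 229.08 199.44` with mm width/height → 1 unit = 1 mm. Flip: y_m = 199.44 − y_svg.

**Shape 1** — `<polyline>` line segment, stroke `#ff0000` → engrave (S332, F4021). Machine vertices: (71.89,109.24) → (158.51,73.27). Open path.

**Shape 2** — `<path>` open polyline, stroke `#ff0000` → engrave (S332, F4021). Machine vertices: (168.17,172.51) → (223.85,56.50) → (114.24,171.61). Open path.

(bCNC post)
(Date: synthetic)
G21
G90
G00 X71.89 Y109.24
M3 S332
G1 X158.51 Y73.27 F4021
G00 X168.17 Y172.51
M3 S332
G1 X223.85 Y56.50 F4021
G1 X114.24 Y171.61
M5
G00 X0.00 Y0.00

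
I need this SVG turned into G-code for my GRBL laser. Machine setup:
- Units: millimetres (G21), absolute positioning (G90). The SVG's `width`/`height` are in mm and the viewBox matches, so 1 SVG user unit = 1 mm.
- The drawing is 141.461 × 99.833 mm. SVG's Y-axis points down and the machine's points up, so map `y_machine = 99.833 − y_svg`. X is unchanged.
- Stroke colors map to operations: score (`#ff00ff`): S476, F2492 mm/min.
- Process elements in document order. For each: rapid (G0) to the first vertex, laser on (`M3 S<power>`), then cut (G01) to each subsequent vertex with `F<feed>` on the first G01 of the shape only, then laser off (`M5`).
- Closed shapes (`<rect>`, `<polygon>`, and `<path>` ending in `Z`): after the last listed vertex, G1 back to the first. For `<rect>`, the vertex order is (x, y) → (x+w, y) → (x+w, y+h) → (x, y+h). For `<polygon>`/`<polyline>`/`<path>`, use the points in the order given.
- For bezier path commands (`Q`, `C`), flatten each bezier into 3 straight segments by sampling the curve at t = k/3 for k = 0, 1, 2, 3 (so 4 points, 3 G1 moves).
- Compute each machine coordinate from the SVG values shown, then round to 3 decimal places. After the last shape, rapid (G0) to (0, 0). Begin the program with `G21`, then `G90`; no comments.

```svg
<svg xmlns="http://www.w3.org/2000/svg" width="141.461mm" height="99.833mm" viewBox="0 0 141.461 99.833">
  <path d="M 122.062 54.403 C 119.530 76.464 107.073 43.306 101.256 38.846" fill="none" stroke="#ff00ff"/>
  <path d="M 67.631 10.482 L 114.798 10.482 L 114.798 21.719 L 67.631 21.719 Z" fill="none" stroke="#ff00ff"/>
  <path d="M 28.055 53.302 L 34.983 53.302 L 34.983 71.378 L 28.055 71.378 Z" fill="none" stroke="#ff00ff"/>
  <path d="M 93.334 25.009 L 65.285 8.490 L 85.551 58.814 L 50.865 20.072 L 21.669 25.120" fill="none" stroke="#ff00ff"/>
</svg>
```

viewBox `0 0 141.461 99.833` with mm width/height → 1 unit = 1 mm. Flip: y_m = 99.833 − y_svg.

**Shape 1** — `<path>` cubic bezier, stroke `#ff00ff` → score (S476, F2492). Control points (SVG): P0=(122.062,54.403), P1=(119.530,76.464), P2=(107.073,43.306), P3=(101.256,38.846); sampled at t=k/3. Machine vertices: (122.062,45.430) → (116.835,38.667) → (108.673,50.069) → (101.256,60.987). Open path.

**Shape 2** — `<path>` rectangle, stroke `#ff00ff` → score (S476, F2492). Machine vertices: (67.631,89.351) → (114.798,89.351) → (114.798,78.114) → (67.631,78.114) → (67.631,89.351). Closed: final G1 returns to the first vertex.

**Shape 3** — `<path>` rectangle, stroke `#ff00ff` → score (S476, F2492). Machine vertices: (28.055,46.531) → (34.983,46.531) → (34.983,28.455) → (28.055,28.455) → (28.055,46.531). Closed: final G1 returns to the first vertex.

**Shape 4** — `<path>` open polyline, stroke `#ff00ff` → score (S476, F2492). Machine vertices: (93.334,74.824) → (65.285,91.343) → (85.551,41.019) → (50.865,79.761) → (21.669,74.713). Open path.

G21
G90
G0 X122.062 Y45.430
M3 S476
G01 X116.835 Y38.667 F2492
G01 X108.673 Y50.069
G01 X101.256 Y60.987
M5
G0 X67.631 Y89.351
M3 S476
G01 X114.798 Y89.351 F2492
G01 X114.798 Y78.114
G01 X67.631 Y78.114
G01 X67.631 Y89.351
M5
G0 X28.055 Y46.531
M3 S476
G01 X34.983 Y46.531 F2492
G01 X34.983 Y28.455
G01 X28.055 Y28.455
G01 X28.055 Y46.531
M5
G0 X93.334 Y74.824
M3 S476
G01 X65.285 Y91.343 F2492
G01 X85.551 Y41.019
G01 X50.865 Y79.761
G01 X21.669 Y74.713
M5
G0 X0.000 Y0.000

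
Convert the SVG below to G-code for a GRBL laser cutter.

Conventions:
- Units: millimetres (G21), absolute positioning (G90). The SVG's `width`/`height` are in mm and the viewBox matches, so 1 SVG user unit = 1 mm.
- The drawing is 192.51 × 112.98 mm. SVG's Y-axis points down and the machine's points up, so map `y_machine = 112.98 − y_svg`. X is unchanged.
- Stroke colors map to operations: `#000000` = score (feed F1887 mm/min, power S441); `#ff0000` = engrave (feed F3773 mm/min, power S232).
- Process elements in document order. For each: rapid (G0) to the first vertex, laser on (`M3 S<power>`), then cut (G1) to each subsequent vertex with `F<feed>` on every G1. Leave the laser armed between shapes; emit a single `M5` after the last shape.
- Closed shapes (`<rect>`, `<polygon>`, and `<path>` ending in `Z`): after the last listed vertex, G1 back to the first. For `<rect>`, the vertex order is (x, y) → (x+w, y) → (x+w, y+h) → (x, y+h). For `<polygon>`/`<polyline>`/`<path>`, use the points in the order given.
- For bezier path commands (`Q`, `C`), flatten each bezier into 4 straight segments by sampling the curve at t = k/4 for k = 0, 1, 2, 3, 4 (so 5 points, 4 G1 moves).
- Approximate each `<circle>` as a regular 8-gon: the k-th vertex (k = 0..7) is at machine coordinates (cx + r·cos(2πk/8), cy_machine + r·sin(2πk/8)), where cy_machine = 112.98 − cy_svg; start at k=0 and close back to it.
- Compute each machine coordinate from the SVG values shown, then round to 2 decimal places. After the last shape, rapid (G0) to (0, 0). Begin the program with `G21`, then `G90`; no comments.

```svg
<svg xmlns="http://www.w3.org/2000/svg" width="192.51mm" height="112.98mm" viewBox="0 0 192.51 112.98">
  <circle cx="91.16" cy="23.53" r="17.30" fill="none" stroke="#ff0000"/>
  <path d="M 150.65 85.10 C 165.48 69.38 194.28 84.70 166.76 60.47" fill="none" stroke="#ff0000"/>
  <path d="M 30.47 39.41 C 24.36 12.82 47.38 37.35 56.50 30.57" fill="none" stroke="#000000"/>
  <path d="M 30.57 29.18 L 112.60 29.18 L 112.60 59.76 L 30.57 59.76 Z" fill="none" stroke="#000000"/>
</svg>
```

Since the viewBox matches the mm dimensions, user units are millimetres directly. The only transform is the Y-flip y_m = 112.98 − y_svg.

Shape 1 is a circle drawn with `<circle>`. Its stroke #ff0000 means engrave at S232, F3773. After flipping Y the toolpath is (108.46,89.45) → (103.39,101.68) → (91.16,106.75) → (78.93,101.68) → (73.86,89.45) → (78.93,77.22) → (91.16,72.15) → (103.39,77.22) → (108.46,89.45), returning to the start.

Shape 2 is a cubic bezier drawn with `<path>`. Its stroke #ff0000 means engrave at S232, F3773. After flipping Y the toolpath is (150.65,27.88) → (163.29,34.95) → (174.59,37.00) → (177.94,40.65) → (166.76,52.51).

Shape 3 is a cubic bezier drawn with `<path>`. Its stroke #000000 means score at S441, F1887. After flipping Y the toolpath is (30.47,73.57) → (30.68,85.22) → (37.77,85.42) → (47.73,81.91) → (56.50,82.41).

Shape 4 is a rectangle drawn with `<path>`. Its stroke #000000 means score at S441, F1887. After flipping Y the toolpath is (30.57,83.80) → (112.60,83.80) → (112.60,53.22) → (30.57,53.22) → (30.57,83.80), returning to the start.

G21
G90
G0 X108.46 Y89.45
M3 S232
G1 X103.39 Y101.68 F3773
G1 X91.16 Y106.75 F3773
G1 X78.93 Y101.68 F3773
G1 X73.86 Y89.45 F3773
G1 X78.93 Y77.22 F3773
G1 X91.16 Y72.15 F3773
G1 X103.39 Y77.22 F3773
G1 X108.46 Y89.45 F3773
G0 X150.65 Y27.88
M3 S232
G1 X163.29 Y34.95 F3773
G1 X174.59 Y37.00 F3773
G1 X177.94 Y40.65 F3773
G1 X166.76 Y52.51 F3773
G0 X30.47 Y73.57
M3 S441
G1 X30.68 Y85.22 F1887
G1 X37.77 Y85.42 F1887
G1 X47.73 Y81.91 F1887
G1 X56.50 Y82.41 F1887
G0 X30.57 Y83.80
M3 S441
G1 X112.60 Y83.80 F1887
G1 X112.60 Y53.22 F1887
G1 X30.57 Y53.22 F1887
G1 X30.57 Y83.80 F1887
M5
G0 X0.00 Y0.00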